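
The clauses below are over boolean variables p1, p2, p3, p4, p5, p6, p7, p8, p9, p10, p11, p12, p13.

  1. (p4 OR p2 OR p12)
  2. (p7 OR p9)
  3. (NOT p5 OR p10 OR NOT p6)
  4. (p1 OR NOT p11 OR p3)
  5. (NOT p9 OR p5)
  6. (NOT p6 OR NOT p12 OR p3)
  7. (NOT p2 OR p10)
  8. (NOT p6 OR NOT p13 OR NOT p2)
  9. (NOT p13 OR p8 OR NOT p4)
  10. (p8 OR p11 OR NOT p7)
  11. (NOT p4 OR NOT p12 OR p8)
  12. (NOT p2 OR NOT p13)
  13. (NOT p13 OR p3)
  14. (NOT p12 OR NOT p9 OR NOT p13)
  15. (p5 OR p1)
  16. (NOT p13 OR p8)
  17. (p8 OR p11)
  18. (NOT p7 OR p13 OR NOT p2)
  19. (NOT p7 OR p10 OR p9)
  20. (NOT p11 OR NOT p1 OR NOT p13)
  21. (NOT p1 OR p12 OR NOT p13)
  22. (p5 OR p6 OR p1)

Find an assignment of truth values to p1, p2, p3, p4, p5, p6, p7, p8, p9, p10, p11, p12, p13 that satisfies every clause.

p1 = True  p2 = False  p3 = False  p4 = False  p5 = False  p6 = False  p7 = True  p8 = False  p9 = False  p10 = True  p11 = True  p12 = True  p13 = False

Check each clause:
  1. (p12 OR p4 OR p2) — p12 is true.
  2. (p7 OR p9) — p7 is true.
  3. (p10 OR NOT p6 OR NOT p5) — NOT p6 is true.
  4. (NOT p11 OR p3 OR p1) — p1 is true.
  5. (p5 OR NOT p9) — NOT p9 is true.
  6. (p3 OR NOT p12 OR NOT p6) — NOT p6 is true.
  7. (NOT p2 OR p10) — p10 is true.
  8. (NOT p13 OR NOT p6 OR NOT p2) — NOT p6 is true.
  9. (NOT p4 OR p8 OR NOT p13) — NOT p13 is true.
  10. (p8 OR NOT p7 OR p11) — p11 is true.
  11. (NOT p12 OR p8 OR NOT p4) — NOT p4 is true.
  12. (NOT p13 OR NOT p2) — NOT p13 is true.
  13. (p3 OR NOT p13) — NOT p13 is true.
  14. (NOT p13 OR NOT p12 OR NOT p9) — NOT p13 is true.
  15. (p1 OR p5) — p1 is true.
  16. (NOT p13 OR p8) — NOT p13 is true.
  17. (p11 OR p8) — p11 is true.
  18. (p13 OR NOT p7 OR NOT p2) — NOT p2 is true.
  19. (p10 OR p9 OR NOT p7) — p10 is true.
  20. (NOT p1 OR NOT p11 OR NOT p13) — NOT p13 is true.
  21. (p12 OR NOT p1 OR NOT p13) — NOT p13 is true.
  22. (p5 OR p6 OR p1) — p1 is true.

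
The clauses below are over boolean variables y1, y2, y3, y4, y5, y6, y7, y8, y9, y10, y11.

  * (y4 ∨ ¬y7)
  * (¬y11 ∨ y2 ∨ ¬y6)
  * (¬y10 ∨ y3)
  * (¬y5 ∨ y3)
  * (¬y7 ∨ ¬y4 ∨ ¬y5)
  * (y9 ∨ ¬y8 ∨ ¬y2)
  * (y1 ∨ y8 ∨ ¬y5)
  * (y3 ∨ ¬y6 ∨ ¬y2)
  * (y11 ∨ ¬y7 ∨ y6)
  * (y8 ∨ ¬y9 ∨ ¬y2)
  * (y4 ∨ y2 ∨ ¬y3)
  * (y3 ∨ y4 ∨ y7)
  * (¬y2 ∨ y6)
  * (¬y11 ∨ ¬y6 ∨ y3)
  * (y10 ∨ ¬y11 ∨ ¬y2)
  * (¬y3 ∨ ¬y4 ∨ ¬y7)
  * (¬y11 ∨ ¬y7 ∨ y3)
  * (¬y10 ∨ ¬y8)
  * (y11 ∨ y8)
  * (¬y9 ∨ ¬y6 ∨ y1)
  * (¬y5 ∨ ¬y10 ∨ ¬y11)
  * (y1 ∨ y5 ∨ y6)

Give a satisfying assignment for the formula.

Branch on y1: take y1 = False.
Try y2 = False.
Try y3 = True.
  then y4 is forced to True.
  then y7 is forced to False.
The remaining clauses are satisfied by y5 = True, y6 = False, y8 = True, y9 = True, y10 = False, y11 = True.

y1=F, y2=F, y3=T, y4=T, y5=T, y6=F, y7=F, y8=T, y9=T, y10=F, y11=T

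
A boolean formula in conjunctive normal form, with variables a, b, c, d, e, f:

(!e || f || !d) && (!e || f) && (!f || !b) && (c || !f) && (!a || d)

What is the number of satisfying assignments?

18

Case analysis on f and d:
  f=1, d=1: remaining (a,b,c,e) ∈ {(0,0,1,0); (0,0,1,1); (1,0,1,0); (1,0,1,1)} — 4.
  f=1, d=0: remaining (a,b,c,e) ∈ {(0,0,1,0); (0,0,1,1)} — 2.
  f=0, d=1: forces e=0; a, b, c free → 2^3 = 8.
  f=0, d=0: remaining (a,b,c,e) ∈ {(0,0,0,0); (0,0,1,0); (0,1,0,0); (0,1,1,0)} — 4.
Total: 4 + 2 + 8 + 4 = 18.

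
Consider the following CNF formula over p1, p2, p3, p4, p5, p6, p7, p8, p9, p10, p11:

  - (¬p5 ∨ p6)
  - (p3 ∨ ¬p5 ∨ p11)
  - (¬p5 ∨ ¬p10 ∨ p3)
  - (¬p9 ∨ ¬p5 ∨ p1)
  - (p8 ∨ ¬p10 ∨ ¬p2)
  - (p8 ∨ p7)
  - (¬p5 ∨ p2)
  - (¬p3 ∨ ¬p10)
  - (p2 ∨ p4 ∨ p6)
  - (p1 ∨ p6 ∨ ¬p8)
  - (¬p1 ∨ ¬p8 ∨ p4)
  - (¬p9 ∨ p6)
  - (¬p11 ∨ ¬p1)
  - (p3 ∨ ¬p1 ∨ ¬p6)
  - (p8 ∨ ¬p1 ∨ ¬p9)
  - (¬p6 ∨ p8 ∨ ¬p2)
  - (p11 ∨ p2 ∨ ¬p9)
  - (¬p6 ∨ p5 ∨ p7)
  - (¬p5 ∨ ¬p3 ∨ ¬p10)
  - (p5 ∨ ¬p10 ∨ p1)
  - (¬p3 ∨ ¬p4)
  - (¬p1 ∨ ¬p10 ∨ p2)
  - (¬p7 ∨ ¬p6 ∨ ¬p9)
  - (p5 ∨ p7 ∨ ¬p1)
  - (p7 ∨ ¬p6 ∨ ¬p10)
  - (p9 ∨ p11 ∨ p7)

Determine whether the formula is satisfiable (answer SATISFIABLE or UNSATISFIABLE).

SATISFIABLE

p10 occurs only negated in the remaining clauses — set p10 = False.
Branch on p1: take p1 = False.
Try p2 = False.
  then p5 is forced to False.
The remaining clauses are satisfied by p3 = False, p4 = True, p6 = True, p7 = True, p8 = True, p9 = False, p11 = True.
Every clause has at least one true literal under this assignment.
So p1=F, p2=F, p3=F, p4=T, p5=F, p6=T, p7=T, p8=T, p9=F, p10=F, p11=T is a satisfying assignment.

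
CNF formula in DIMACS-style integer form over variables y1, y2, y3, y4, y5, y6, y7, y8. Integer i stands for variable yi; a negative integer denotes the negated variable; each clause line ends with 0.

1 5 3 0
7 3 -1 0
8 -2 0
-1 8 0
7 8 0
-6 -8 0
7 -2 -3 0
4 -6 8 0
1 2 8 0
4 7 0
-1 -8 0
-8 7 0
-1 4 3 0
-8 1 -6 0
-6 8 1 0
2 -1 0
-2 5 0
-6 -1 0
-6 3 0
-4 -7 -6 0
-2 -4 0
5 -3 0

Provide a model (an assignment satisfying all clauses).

y1 = False, y2 = False, y3 = False, y4 = False, y5 = True, y6 = False, y7 = True, y8 = True

Pure literal: y5 appears only positively; assign y5 = True.
Pure literal: y6 appears only negated; assign y6 = False.
Set y1 = False and propagate.
Branch on y2: take y2 = False.
  then y8 is forced to True.
  then y7 is forced to True.
y3, y4 are now unconstrained; take y3 = False, y4 = False.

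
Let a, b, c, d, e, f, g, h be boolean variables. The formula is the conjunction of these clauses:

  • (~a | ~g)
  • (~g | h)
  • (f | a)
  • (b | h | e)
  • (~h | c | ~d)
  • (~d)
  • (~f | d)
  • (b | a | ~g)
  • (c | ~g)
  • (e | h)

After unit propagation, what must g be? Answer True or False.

False

Unit clause (~d) sets d = False.
From (d | ~f) and d = False: f = False.
(f | a): since f = False, the clause reduces to (a). a = True.
From (~g | ~a) and a = True: g = False.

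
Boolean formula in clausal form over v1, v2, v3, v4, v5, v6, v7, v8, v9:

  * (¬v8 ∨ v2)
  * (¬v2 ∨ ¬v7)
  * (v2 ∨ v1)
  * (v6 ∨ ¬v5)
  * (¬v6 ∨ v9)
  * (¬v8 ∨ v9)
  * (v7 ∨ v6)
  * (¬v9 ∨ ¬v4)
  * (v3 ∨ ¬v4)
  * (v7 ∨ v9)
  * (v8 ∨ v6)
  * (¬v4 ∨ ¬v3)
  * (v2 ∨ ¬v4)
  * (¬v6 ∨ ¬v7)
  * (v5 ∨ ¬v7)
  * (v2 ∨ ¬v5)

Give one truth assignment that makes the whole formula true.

v1 = 0, v2 = 1, v3 = 1, v4 = 0, v5 = 0, v6 = 1, v7 = 0, v8 = 0, v9 = 1

Pure literal: v4 appears only negated; assign v4 = False.
Set v1 = False and propagate.
  then v2 is forced to True.
  then v7 is forced to False.
  then v6 is forced to True.
  then v9 is forced to True.
v3, v5, v8 are now unconstrained; take v3 = True, v5 = False, v8 = False.
Every clause has at least one true literal under this assignment.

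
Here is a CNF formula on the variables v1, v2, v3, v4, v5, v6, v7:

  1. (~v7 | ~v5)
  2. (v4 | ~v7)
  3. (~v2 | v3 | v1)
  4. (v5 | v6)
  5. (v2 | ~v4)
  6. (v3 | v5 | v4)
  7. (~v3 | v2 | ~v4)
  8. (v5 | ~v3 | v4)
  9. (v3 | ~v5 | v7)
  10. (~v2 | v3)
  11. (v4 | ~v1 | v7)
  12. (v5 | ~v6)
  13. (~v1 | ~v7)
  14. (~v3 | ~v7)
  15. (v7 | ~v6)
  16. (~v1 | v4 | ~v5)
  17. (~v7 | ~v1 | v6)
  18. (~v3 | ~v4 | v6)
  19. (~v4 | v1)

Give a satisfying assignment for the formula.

Try v1 = False.
  then v4 is forced to False.
  then v7 is forced to False.
  then v6 is forced to False.
  then v5 is forced to True.
  then v3 is forced to True.
v2 is now unconstrained; take v2 = False.

v1=0  v2=0  v3=1  v4=0  v5=1  v6=0  v7=0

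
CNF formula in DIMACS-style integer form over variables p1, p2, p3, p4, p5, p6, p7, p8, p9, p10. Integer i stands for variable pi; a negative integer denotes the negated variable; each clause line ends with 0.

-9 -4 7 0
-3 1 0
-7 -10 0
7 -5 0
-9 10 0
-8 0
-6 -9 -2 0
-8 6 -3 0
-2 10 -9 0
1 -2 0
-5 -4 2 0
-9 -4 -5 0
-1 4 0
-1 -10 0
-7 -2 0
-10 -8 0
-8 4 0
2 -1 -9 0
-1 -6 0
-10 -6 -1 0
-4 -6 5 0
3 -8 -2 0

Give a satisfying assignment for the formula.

p1=1, p2=1, p3=1, p4=1, p5=0, p6=0, p7=0, p8=0, p9=0, p10=0

Check each clause:
  1. (NOT p9 OR p7 OR NOT p4) — NOT p9 is true.
  2. (NOT p3 OR p1) — p1 is true.
  3. (NOT p10 OR NOT p7) — NOT p7 is true.
  4. (p7 OR NOT p5) — NOT p5 is true.
  5. (NOT p9 OR p10) — NOT p9 is true.
  6. (NOT p8) — NOT p8 is true.
  7. (NOT p9 OR NOT p2 OR NOT p6) — NOT p6 is true.
  8. (p6 OR NOT p3 OR NOT p8) — NOT p8 is true.
  9. (NOT p2 OR NOT p9 OR p10) — NOT p9 is true.
  10. (NOT p2 OR p1) — p1 is true.
  11. (NOT p5 OR NOT p4 OR p2) — p2 is true.
  12. (NOT p5 OR NOT p4 OR NOT p9) — NOT p5 is true.
  13. (NOT p1 OR p4) — p4 is true.
  14. (NOT p10 OR NOT p1) — NOT p10 is true.
  15. (NOT p2 OR NOT p7) — NOT p7 is true.
  16. (NOT p10 OR NOT p8) — NOT p8 is true.
  17. (p4 OR NOT p8) — NOT p8 is true.
  18. (p2 OR NOT p9 OR NOT p1) — p2 is true.
  19. (NOT p1 OR NOT p6) — NOT p6 is true.
  20. (NOT p10 OR NOT p1 OR NOT p6) — NOT p6 is true.
  21. (NOT p6 OR p5 OR NOT p4) — NOT p6 is true.
  22. (NOT p8 OR p3 OR NOT p2) — NOT p8 is true.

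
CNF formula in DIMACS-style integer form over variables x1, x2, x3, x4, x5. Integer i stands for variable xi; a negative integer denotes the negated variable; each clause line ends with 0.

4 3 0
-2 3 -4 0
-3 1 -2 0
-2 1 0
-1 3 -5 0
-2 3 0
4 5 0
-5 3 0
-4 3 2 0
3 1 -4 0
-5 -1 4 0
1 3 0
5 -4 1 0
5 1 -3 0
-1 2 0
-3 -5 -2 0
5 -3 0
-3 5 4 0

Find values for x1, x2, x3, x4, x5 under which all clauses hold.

Branch on x1: take x1 = False.
  then x2 is forced to False.
  then x3 is forced to True.
  then x5 is forced to True.
x4 is now unconstrained; take x4 = False.

x1=F, x2=F, x3=T, x4=F, x5=T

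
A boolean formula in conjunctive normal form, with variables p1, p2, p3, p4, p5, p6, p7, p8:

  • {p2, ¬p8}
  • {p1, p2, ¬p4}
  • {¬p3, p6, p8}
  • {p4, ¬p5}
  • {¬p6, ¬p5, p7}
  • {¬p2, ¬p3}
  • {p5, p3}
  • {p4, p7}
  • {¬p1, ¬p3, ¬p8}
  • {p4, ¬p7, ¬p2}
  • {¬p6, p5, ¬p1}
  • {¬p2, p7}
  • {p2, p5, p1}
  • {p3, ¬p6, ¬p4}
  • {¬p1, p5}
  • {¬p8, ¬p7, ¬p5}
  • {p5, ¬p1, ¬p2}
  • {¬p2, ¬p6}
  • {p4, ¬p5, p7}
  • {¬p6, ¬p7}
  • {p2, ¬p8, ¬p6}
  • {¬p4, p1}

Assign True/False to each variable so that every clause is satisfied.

p1=True  p2=False  p3=False  p4=True  p5=True  p6=False  p7=False  p8=False

Check each clause:
  1. {¬p8, p2} — ¬p8 is true.
  2. {p2, ¬p4, p1} — p1 is true.
  3. {p6, ¬p3, p8} — ¬p3 is true.
  4. {p4, ¬p5} — p4 is true.
  5. {p7, ¬p5, ¬p6} — ¬p6 is true.
  6. {¬p2, ¬p3} — ¬p3 is true.
  7. {p3, p5} — p5 is true.
  8. {p4, p7} — p4 is true.
  9. {¬p8, ¬p3, ¬p1} — ¬p8 is true.
  10. {p4, ¬p2, ¬p7} — ¬p7 is true.
  11. {¬p1, ¬p6, p5} — ¬p6 is true.
  12. {p7, ¬p2} — ¬p2 is true.
  13. {p1, p2, p5} — p1 is true.
  14. {¬p6, ¬p4, p3} — ¬p6 is true.
  15. {p5, ¬p1} — p5 is true.
  16. {¬p8, ¬p5, ¬p7} — ¬p8 is true.
  17. {¬p2, ¬p1, p5} — p5 is true.
  18. {¬p2, ¬p6} — ¬p6 is true.
  19. {¬p5, p4, p7} — p4 is true.
  20. {¬p7, ¬p6} — ¬p7 is true.
  21. {p2, ¬p8, ¬p6} — ¬p8 is true.
  22. {p1, ¬p4} — p1 is true.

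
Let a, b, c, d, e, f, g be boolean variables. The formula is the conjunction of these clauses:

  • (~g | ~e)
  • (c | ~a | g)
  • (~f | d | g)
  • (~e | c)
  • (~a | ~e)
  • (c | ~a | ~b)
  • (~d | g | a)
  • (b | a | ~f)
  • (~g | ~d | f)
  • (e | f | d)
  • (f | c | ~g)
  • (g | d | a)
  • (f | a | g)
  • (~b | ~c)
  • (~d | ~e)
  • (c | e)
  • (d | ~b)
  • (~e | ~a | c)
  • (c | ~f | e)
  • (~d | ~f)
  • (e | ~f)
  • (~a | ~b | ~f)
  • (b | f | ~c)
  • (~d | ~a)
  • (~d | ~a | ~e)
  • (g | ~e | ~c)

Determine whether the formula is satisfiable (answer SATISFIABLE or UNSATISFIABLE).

UNSATISFIABLE

a = True:
  propagation gives e=False, c=True, b=False, f=False; an empty clause results — contradiction.
a = False:
  f = True:
    propagation gives b=True, c=False, e=False; an empty clause results — contradiction.
  f = False:
    propagation gives g=True, e=False, d=False; an empty clause results — contradiction.
Every branch closes, so no satisfying assignment exists.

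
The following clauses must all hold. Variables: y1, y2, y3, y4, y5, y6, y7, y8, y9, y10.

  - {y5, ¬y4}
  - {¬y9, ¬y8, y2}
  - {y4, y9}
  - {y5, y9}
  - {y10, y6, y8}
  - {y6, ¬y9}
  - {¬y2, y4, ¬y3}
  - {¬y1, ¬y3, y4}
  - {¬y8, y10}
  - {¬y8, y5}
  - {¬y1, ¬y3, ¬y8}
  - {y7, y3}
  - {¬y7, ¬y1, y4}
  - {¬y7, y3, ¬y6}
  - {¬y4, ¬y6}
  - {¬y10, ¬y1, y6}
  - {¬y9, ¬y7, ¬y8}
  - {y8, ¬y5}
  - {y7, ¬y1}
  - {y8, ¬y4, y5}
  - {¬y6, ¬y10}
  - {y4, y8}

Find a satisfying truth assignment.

y1=False, y2=False, y3=True, y4=True, y5=True, y6=False, y7=True, y8=True, y9=False, y10=True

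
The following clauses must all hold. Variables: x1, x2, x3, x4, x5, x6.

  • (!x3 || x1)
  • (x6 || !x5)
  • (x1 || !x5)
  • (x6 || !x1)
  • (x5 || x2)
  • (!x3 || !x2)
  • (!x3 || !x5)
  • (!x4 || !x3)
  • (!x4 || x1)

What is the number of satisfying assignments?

8

Split on x1, then x3.
  x1=1, x3=1: a clause becomes empty — 0.
  x1=1, x3=0: x4 free; 3 ways for (x2,x5,x6) × 2^1 = 6.
  x1=0, x3=1: a clause becomes empty — 0.
  x1=0, x3=0: remaining (x2,x4,x5,x6) ∈ {(1,0,0,0); (1,0,0,1)} — 2.
Total: 0 + 6 + 0 + 2 = 8.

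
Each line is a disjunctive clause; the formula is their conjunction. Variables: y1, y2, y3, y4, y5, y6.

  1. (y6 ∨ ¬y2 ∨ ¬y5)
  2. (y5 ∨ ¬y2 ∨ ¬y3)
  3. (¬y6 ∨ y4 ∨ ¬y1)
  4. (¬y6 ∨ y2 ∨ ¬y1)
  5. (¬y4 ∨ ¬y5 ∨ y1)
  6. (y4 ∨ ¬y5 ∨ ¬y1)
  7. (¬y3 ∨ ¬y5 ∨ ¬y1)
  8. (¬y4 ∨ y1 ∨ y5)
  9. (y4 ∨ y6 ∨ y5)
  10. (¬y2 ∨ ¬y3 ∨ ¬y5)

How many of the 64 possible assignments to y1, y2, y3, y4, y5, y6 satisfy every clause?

Case analysis on y5 and y1:
  y5=T, y1=T: remaining (y2,y3,y4,y6) ∈ {(F,F,T,F); (T,F,T,T)} — 2.
  y5=T, y1=F: 5 of the 16 assignments to (y2,y3,y4,y6) work.
  y5=F, y1=T: remaining (y2,y3,y4,y6) ∈ {(F,F,T,F); (F,T,T,F); (T,F,T,F); (T,F,T,T)} — 4.
  y5=F, y1=F: remaining (y2,y3,y4,y6) ∈ {(F,F,F,T); (F,T,F,T); (T,F,F,T)} — 3.
Total: 2 + 5 + 4 + 3 = 14.

14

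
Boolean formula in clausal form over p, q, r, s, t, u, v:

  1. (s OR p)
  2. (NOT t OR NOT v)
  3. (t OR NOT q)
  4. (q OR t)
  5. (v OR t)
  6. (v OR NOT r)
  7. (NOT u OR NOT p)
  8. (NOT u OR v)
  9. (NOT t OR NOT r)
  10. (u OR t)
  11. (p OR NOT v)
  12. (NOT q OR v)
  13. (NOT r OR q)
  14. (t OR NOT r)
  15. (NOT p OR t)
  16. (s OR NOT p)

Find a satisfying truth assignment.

p=0, q=0, r=0, s=1, t=1, u=0, v=0

r occurs only negated in the remaining clauses — set r = False.
Pure literal: s appears only positively; assign s = True.
Try p = False.
  then v is forced to False.
  then t is forced to True.
  then u is forced to False.
  then q is forced to False.
Check each clause:
  1. (s OR p) — s is true.
  2. (NOT v OR NOT t) — NOT v is true.
  3. (t OR NOT q) — t is true.
  4. (t OR q) — t is true.
  5. (v OR t) — t is true.
  6. (NOT r OR v) — NOT r is true.
  7. (NOT u OR NOT p) — NOT u is true.
  8. (NOT u OR v) — NOT u is true.
  9. (NOT t OR NOT r) — NOT r is true.
  10. (u OR t) — t is true.
  11. (p OR NOT v) — NOT v is true.
  12. (NOT q OR v) — NOT q is true.
  13. (q OR NOT r) — NOT r is true.
  14. (NOT r OR t) — t is true.
  15. (NOT p OR t) — t is true.
  16. (NOT p OR s) — s is true.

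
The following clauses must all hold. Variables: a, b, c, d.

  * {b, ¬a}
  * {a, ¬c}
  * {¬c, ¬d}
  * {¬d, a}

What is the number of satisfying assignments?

5

Satisfying assignments:
  a=0 b=0 c=0 d=0
  a=0 b=1 c=0 d=0
  a=1 b=1 c=0 d=0
  a=1 b=1 c=0 d=1
  a=1 b=1 c=1 d=0
Count: 5.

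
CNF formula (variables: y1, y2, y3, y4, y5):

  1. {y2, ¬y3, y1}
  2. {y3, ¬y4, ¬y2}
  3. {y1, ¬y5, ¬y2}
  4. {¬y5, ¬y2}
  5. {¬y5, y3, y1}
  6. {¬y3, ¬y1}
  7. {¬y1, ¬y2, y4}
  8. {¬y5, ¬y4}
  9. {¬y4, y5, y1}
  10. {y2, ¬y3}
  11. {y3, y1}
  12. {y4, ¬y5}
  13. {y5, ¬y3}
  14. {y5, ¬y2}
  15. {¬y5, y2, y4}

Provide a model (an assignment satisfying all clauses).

y1 = 1, y2 = 0, y3 = 0, y4 = 1, y5 = 0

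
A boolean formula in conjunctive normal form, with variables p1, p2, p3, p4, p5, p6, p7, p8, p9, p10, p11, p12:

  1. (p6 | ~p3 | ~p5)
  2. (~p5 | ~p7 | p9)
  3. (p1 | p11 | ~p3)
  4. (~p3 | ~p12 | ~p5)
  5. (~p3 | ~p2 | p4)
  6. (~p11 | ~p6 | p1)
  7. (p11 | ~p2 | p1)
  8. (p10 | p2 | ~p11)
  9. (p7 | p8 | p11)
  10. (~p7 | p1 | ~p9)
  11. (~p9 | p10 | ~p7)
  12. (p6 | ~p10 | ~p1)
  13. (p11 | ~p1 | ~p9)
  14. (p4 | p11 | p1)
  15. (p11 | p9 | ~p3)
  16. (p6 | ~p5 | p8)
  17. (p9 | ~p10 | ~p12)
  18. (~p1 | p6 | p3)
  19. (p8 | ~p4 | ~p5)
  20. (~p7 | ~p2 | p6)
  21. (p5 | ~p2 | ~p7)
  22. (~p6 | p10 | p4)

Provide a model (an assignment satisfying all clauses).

p1 = T  p2 = T  p3 = T  p4 = T  p5 = F  p6 = T  p7 = F  p8 = F  p9 = F  p10 = F  p11 = T  p12 = F

Check each clause:
  1. (~p5 | p6 | ~p3) — ~p5 is true.
  2. (~p5 | p9 | ~p7) — ~p5 is true.
  3. (~p3 | p1 | p11) — p1 is true.
  4. (~p5 | ~p12 | ~p3) — ~p5 is true.
  5. (~p3 | ~p2 | p4) — p4 is true.
  6. (~p6 | p1 | ~p11) — p1 is true.
  7. (~p2 | p11 | p1) — p1 is true.
  8. (~p11 | p2 | p10) — p2 is true.
  9. (p11 | p7 | p8) — p11 is true.
  10. (p1 | ~p9 | ~p7) — ~p7 is true.
  11. (~p9 | ~p7 | p10) — ~p7 is true.
  12. (p6 | ~p1 | ~p10) — p6 is true.
  13. (p11 | ~p9 | ~p1) — p11 is true.
  14. (p11 | p4 | p1) — p1 is true.
  15. (p9 | p11 | ~p3) — p11 is true.
  16. (p6 | ~p5 | p8) — ~p5 is true.
  17. (p9 | ~p10 | ~p12) — ~p12 is true.
  18. (p6 | p3 | ~p1) — p3 is true.
  19. (~p4 | ~p5 | p8) — ~p5 is true.
  20. (p6 | ~p2 | ~p7) — ~p7 is true.
  21. (p5 | ~p7 | ~p2) — ~p7 is true.
  22. (~p6 | p10 | p4) — p4 is true.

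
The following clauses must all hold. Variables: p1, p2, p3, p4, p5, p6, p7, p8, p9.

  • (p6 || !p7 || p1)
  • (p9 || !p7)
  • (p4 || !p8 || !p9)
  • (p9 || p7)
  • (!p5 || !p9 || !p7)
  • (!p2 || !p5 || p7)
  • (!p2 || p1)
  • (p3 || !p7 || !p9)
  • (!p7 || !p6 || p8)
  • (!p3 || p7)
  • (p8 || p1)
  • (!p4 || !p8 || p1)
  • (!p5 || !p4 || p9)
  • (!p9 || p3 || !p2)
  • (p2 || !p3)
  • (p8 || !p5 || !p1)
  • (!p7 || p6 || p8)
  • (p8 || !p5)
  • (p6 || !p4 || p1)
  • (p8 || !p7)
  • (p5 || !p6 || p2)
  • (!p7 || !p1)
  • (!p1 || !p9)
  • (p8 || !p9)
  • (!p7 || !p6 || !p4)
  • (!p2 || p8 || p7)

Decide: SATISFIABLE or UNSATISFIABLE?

UNSATISFIABLE

p7 = True:
  propagation gives p9=True, p5=False, p3=True, p2=True; an empty clause results — contradiction.
p7 = False:
  propagation gives p9=True, p3=False, p2=False, p1=False; an empty clause results — contradiction.
Every branch closes, so no satisfying assignment exists.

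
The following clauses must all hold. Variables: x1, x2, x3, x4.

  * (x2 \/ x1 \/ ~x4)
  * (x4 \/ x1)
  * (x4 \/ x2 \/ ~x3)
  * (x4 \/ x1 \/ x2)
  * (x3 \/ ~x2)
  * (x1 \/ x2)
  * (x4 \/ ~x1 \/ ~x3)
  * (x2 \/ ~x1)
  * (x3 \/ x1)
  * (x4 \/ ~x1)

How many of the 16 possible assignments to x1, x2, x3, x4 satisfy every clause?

Satisfying assignments:
  x1=0 x2=1 x3=1 x4=1
  x1=1 x2=1 x3=1 x4=1
That's 2 in total.

2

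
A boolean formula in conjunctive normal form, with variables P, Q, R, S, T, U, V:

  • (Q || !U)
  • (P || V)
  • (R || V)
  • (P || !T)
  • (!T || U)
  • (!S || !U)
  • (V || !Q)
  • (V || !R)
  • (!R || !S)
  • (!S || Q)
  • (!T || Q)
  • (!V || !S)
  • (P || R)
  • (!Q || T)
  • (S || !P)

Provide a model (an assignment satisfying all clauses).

P=False  Q=False  R=True  S=False  T=False  U=False  V=True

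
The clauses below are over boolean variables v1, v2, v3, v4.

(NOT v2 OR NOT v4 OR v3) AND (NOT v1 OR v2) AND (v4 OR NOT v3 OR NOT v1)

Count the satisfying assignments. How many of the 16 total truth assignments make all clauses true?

Case analysis on v1 and v2:
  v1=T, v2=T: remaining (v3,v4) ∈ {(F,F); (T,T)} — 2.
  v1=T, v2=F: a clause becomes empty — 0.
  v1=F, v2=T: remaining (v3,v4) ∈ {(F,F); (T,F); (T,T)} — 3.
  v1=F, v2=F: remaining (v3,v4) ∈ {(F,F); (F,T); (T,F); (T,T)} — 4.
Total: 2 + 0 + 3 + 4 = 9.

9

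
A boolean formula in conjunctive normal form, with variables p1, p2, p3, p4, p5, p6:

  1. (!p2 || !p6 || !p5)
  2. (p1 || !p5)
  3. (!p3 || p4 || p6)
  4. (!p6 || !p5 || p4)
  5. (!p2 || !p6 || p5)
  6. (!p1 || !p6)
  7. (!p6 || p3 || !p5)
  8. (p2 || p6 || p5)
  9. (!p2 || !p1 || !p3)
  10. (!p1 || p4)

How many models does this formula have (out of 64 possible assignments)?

Split on p6, then p5.
  p6=T, p5=T: a clause becomes empty — 0.
  p6=T, p5=F: remaining (p1,p2,p3,p4) ∈ {(F,F,F,F); (F,F,F,T); (F,F,T,F); (F,F,T,T)} — 4.
  p6=F, p5=T: remaining (p1,p2,p3,p4) ∈ {(T,F,F,T); (T,F,T,T); (T,T,F,T)} — 3.
  p6=F, p5=F: remaining (p1,p2,p3,p4) ∈ {(F,T,F,F); (F,T,F,T); (F,T,T,T); (T,T,F,T)} — 4.
Total: 0 + 4 + 3 + 4 = 11.

11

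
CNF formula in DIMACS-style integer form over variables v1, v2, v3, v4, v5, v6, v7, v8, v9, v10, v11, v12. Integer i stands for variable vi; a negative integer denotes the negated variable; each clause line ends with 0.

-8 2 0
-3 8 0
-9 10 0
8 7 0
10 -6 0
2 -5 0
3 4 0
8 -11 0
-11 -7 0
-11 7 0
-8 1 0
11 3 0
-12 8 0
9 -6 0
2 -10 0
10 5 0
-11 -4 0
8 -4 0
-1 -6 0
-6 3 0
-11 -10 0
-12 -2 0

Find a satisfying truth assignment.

v6 occurs only negated in the remaining clauses — set v6 = False.
Pure literal: v12 appears only negated; assign v12 = False.
Branch on v1: take v1 = True.
For the remaining variables, v2 = True, v3 = True, v4 = True, v5 = True, v7 = True, v8 = True, v9 = False, v10 = True, v11 = False works.

v1 = True, v2 = True, v3 = True, v4 = True, v5 = True, v6 = False, v7 = True, v8 = True, v9 = False, v10 = True, v11 = False, v12 = False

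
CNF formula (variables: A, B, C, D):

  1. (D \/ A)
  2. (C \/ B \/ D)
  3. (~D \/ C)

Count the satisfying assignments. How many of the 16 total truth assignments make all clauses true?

7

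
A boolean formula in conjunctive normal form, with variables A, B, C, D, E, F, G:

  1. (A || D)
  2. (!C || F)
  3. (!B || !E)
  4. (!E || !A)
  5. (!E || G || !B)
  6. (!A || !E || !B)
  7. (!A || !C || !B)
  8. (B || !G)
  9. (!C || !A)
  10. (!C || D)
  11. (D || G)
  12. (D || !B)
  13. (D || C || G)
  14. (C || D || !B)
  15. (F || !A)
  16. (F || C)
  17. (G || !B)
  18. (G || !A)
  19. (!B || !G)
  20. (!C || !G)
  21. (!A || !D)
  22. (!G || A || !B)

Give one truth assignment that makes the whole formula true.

A=F, B=F, C=T, D=T, E=F, F=T, G=F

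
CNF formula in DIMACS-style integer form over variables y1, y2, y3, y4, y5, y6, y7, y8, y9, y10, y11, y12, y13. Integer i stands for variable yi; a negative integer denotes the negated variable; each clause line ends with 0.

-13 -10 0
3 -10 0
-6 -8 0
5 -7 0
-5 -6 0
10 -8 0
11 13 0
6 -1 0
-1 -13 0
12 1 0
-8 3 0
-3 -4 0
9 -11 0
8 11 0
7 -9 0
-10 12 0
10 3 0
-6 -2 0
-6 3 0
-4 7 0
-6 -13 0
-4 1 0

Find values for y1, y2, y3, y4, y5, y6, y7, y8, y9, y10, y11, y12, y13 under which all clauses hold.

y1=0  y2=1  y3=1  y4=0  y5=1  y6=0  y7=1  y8=0  y9=1  y10=0  y11=1  y12=1  y13=1

Check each clause:
  1. (NOT y13 OR NOT y10) — NOT y10 is true.
  2. (NOT y10 OR y3) — y3 is true.
  3. (NOT y8 OR NOT y6) — NOT y8 is true.
  4. (y5 OR NOT y7) — y5 is true.
  5. (NOT y5 OR NOT y6) — NOT y6 is true.
  6. (NOT y8 OR y10) — NOT y8 is true.
  7. (y13 OR y11) — y11 is true.
  8. (y6 OR NOT y1) — NOT y1 is true.
  9. (NOT y13 OR NOT y1) — NOT y1 is true.
  10. (y1 OR y12) — y12 is true.
  11. (y3 OR NOT y8) — NOT y8 is true.
  12. (NOT y4 OR NOT y3) — NOT y4 is true.
  13. (y9 OR NOT y11) — y9 is true.
  14. (y8 OR y11) — y11 is true.
  15. (y7 OR NOT y9) — y7 is true.
  16. (y12 OR NOT y10) — y12 is true.
  17. (y10 OR y3) — y3 is true.
  18. (NOT y6 OR NOT y2) — NOT y6 is true.
  19. (y3 OR NOT y6) — NOT y6 is true.
  20. (y7 OR NOT y4) — NOT y4 is true.
  21. (NOT y13 OR NOT y6) — NOT y6 is true.
  22. (NOT y4 OR y1) — NOT y4 is true.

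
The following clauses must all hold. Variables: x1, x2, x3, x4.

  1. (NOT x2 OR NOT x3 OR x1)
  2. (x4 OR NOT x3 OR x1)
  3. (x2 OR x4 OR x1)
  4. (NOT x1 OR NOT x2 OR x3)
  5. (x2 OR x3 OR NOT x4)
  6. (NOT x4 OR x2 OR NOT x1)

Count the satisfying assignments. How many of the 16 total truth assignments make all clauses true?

7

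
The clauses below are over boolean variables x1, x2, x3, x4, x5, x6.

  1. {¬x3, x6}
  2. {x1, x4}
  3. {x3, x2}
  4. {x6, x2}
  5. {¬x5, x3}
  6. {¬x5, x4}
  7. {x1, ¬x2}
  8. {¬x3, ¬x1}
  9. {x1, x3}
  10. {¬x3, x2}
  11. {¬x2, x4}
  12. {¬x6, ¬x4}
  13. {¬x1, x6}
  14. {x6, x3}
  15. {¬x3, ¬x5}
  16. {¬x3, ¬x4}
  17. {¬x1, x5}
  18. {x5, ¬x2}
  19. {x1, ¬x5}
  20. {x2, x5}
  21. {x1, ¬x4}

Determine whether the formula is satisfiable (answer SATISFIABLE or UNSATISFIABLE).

x3 = True:
  propagation gives x6=True, x1=False, x4=True; an empty clause results — contradiction.
x3 = False:
  propagation gives x2=True, x5=False; an empty clause results — contradiction.
Every branch closes, so no satisfying assignment exists.

UNSATISFIABLE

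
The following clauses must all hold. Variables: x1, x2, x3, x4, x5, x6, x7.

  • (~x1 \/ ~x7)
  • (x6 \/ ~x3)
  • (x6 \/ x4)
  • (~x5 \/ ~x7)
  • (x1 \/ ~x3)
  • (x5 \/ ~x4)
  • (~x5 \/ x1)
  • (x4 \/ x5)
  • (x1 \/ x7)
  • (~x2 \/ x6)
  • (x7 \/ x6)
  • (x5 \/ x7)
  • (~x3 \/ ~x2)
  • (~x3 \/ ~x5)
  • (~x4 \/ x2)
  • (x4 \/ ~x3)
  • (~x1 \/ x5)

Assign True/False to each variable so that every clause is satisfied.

x1=T  x2=T  x3=F  x4=F  x5=T  x6=T  x7=F

Pure literal: x3 appears only negated; assign x3 = False.
Pure literal: x6 appears only positively; assign x6 = True.
Branch on x1: take x1 = True.
  then x7 is forced to False.
  then x5 is forced to True.
Try x2 = True.
x4 is now unconstrained; take x4 = False.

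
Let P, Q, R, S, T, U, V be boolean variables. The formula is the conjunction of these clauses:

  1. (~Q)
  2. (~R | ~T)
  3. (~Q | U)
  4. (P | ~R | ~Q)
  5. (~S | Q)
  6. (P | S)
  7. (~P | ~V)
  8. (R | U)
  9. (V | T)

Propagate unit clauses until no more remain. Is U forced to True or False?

True

(~Q) stands alone — Q = False.
In (~S | Q), Q is now false; ~S must hold, so S = False.
From (S | P) and S = False: P = True.
From (~P | ~V) and P = True: V = False.
(V | T): since V = False, the clause reduces to (T). T = True.
(~R | ~T) with T = True leaves only ~R, so R = False.
In (R | U), R is now false; U must hold, so U = True.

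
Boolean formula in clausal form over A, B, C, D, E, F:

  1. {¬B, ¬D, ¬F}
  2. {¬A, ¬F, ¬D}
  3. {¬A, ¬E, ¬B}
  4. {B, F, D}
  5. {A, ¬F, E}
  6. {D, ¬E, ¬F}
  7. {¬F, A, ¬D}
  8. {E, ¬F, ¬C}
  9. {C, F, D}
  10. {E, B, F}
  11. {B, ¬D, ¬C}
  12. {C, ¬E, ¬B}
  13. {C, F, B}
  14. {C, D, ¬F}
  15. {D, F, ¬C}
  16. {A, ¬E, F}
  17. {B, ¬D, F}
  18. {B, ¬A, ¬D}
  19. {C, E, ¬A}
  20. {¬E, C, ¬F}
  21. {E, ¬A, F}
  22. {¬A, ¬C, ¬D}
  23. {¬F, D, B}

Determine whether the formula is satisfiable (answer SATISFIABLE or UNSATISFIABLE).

SATISFIABLE

Branch on A: take A = False.
For the remaining variables, B = True, C = True, D = True, E = False, F = False works.
So A=False, B=True, C=True, D=True, E=False, F=False is a satisfying assignment.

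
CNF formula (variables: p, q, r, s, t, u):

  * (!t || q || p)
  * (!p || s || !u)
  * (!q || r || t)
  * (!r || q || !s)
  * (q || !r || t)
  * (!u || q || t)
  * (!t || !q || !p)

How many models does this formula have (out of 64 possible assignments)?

Split on q, then t.
  q=T, t=T: forces p=F; r, s, u free → 2^3 = 8.
  q=T, t=F: 7 of the 16 assignments to (p,r,s,u) work.
  q=F, t=T: remaining (p,r,s,u) ∈ {(T,F,F,F); (T,F,T,F); (T,F,T,T); (T,T,F,F)} — 4.
  q=F, t=F: remaining (p,r,s,u) ∈ {(F,F,F,F); (F,F,T,F); (T,F,F,F); (T,F,T,F)} — 4.
Total: 8 + 7 + 4 + 4 = 23.

23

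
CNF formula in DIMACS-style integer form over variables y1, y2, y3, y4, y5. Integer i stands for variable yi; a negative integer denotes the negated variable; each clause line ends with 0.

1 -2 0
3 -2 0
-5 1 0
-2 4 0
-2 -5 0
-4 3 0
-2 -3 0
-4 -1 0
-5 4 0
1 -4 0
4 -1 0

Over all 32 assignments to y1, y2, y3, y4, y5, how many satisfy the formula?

Satisfying assignments:
  y1=0 y2=0 y3=0 y4=0 y5=0
  y1=0 y2=0 y3=1 y4=0 y5=0
That's 2 in total.

2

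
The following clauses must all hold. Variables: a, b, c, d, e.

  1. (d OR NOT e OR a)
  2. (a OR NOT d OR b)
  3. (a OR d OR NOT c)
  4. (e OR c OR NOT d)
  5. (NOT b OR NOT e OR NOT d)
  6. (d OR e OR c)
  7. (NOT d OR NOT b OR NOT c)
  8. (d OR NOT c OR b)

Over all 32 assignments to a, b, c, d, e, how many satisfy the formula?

Satisfying assignments:
  a=1 b=0 c=0 d=0 e=1
  a=1 b=0 c=0 d=1 e=1
  a=1 b=0 c=1 d=1 e=0
  a=1 b=0 c=1 d=1 e=1
  a=1 b=1 c=0 d=0 e=1
  a=1 b=1 c=1 d=0 e=0
  a=1 b=1 c=1 d=0 e=1
Count: 7.

7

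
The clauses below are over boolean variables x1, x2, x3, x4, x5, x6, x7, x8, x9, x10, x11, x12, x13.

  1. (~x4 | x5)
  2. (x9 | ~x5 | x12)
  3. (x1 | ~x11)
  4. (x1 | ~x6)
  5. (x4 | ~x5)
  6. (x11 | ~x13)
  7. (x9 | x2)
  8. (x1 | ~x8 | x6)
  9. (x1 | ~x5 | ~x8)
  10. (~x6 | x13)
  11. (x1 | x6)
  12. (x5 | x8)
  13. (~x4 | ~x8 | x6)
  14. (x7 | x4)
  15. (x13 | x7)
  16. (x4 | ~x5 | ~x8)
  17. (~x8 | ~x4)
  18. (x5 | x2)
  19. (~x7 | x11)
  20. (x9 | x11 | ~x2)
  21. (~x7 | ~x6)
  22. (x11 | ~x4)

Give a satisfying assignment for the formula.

x1 occurs only positively in the remaining clauses — set x1 = True.
Pure literal: x9 appears only positively; assign x9 = True.
Try x2 = True.
Set x4 = False and propagate.
  then x5 is forced to False.
  then x8 is forced to True.
  then x7 is forced to True.
  then x11 is forced to True.
  then x6 is forced to False.
x3, x10, x12, x13 are now unconstrained; take x3 = False, x10 = False, x12 = False, x13 = True.

x1=1, x2=1, x3=0, x4=0, x5=0, x6=0, x7=1, x8=1, x9=1, x10=0, x11=1, x12=0, x13=1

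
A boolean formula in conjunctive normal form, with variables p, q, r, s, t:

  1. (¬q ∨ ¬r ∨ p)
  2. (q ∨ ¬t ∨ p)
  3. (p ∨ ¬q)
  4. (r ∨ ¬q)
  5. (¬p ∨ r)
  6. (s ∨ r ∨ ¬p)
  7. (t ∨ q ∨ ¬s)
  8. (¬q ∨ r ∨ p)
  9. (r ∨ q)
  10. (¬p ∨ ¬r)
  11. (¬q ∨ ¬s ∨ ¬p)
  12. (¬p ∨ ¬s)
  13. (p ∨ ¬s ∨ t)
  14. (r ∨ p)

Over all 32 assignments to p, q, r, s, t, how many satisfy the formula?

1

The models are:
  p=F q=F r=T s=F t=F
That's 1 in total.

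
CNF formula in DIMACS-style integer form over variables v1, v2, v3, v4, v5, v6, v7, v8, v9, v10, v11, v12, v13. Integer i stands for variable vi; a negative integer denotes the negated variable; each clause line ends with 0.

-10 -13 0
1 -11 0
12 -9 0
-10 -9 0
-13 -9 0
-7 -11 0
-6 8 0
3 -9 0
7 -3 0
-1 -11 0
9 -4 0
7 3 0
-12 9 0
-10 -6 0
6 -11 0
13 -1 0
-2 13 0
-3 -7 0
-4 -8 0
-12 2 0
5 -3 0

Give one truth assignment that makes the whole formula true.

v1 = F, v2 = F, v3 = F, v4 = F, v5 = T, v6 = F, v7 = T, v8 = F, v9 = F, v10 = F, v11 = F, v12 = F, v13 = F

v4 occurs only negated in the remaining clauses — set v4 = False.
Pure literal: v5 appears only positively; assign v5 = True.
Branch on v1: take v1 = False.
  then v11 is forced to False.
Set v2 = False and propagate.
  then v12 is forced to False.
  then v9 is forced to False.
For the remaining variables, v3 = False, v6 = False, v7 = True, v8 = False, v10 = False, v13 = False works.
Every clause has at least one true literal under this assignment.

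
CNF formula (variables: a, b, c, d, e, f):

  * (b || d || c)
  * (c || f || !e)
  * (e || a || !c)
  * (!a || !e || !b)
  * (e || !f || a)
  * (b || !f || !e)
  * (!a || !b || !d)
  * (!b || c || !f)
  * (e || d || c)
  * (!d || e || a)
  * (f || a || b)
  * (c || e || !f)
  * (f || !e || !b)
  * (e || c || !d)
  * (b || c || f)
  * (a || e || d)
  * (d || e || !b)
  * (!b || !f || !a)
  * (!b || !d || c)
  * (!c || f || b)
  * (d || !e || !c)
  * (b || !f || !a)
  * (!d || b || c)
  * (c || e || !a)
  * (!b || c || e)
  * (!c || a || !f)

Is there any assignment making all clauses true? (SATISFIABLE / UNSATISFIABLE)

UNSATISFIABLE

b = True:
  e = True:
    propagation gives a=False, f=True, c=True; an empty clause results — contradiction.
  e = False:
    propagation gives d=True, a=False; an empty clause results — contradiction.
b = False:
  c = True:
    propagation gives f=True, e=False, a=True; an empty clause results — contradiction.
  c = False:
    propagation gives d=True; an empty clause results — contradiction.
Every branch closes, so no satisfying assignment exists.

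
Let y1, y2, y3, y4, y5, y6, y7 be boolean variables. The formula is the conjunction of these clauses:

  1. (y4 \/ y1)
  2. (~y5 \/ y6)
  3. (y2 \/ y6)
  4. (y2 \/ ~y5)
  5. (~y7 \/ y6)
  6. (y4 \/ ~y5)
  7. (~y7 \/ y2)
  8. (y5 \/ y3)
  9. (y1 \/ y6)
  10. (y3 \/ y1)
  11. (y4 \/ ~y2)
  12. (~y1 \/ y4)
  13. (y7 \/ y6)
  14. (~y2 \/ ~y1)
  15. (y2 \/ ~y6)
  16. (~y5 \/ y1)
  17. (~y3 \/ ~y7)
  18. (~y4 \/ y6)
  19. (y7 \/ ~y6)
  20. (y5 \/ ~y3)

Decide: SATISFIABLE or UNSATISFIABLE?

UNSATISFIABLE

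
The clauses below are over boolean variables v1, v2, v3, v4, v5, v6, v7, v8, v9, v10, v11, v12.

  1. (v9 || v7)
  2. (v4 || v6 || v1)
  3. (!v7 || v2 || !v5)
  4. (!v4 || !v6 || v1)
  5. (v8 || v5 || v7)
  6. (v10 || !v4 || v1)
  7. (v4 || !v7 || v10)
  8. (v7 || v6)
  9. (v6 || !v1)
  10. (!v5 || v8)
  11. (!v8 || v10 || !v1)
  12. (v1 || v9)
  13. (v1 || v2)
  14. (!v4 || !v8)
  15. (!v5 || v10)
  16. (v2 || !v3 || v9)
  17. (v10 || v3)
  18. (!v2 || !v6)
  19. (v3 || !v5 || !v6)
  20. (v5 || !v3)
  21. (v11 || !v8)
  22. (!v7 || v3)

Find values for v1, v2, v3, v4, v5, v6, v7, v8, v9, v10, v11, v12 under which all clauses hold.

v1 = 1, v2 = 0, v3 = 0, v4 = 0, v5 = 0, v6 = 1, v7 = 0, v8 = 1, v9 = 1, v10 = 1, v11 = 1, v12 = 0

Check each clause:
  1. (v9 || v7) — v9 is true.
  2. (v6 || v1 || v4) — v1 is true.
  3. (!v5 || !v7 || v2) — !v7 is true.
  4. (v1 || !v6 || !v4) — v1 is true.
  5. (v5 || v7 || v8) — v8 is true.
  6. (!v4 || v10 || v1) — v1 is true.
  7. (v10 || v4 || !v7) — !v7 is true.
  8. (v6 || v7) — v6 is true.
  9. (v6 || !v1) — v6 is true.
  10. (!v5 || v8) — v8 is true.
  11. (!v8 || !v1 || v10) — v10 is true.
  12. (v9 || v1) — v1 is true.
  13. (v1 || v2) — v1 is true.
  14. (!v8 || !v4) — !v4 is true.
  15. (!v5 || v10) — v10 is true.
  16. (v9 || !v3 || v2) — v9 is true.
  17. (v3 || v10) — v10 is true.
  18. (!v6 || !v2) — !v2 is true.
  19. (!v5 || !v6 || v3) — !v5 is true.
  20. (!v3 || v5) — !v3 is true.
  21. (v11 || !v8) — v11 is true.
  22. (!v7 || v3) — !v7 is true.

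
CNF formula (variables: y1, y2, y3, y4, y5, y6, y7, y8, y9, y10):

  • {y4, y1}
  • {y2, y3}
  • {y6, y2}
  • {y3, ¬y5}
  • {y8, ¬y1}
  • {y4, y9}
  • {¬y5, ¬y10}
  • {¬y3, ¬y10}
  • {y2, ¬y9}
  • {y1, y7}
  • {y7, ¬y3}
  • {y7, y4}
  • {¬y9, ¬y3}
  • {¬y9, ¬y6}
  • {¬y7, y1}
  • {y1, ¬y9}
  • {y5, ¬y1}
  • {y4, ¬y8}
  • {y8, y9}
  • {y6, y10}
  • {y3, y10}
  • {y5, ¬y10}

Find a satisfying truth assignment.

y4 occurs only positively in the remaining clauses — set y4 = True.
Branch on y1: take y1 = True.
  then y8 is forced to True.
  then y5 is forced to True.
  then y3 is forced to True.
  then y10 is forced to False.
  then y7 is forced to True.
  then y9 is forced to False.
  then y6 is forced to True.
y2 is now unconstrained; take y2 = False.

y1=True, y2=False, y3=True, y4=True, y5=True, y6=True, y7=True, y8=True, y9=False, y10=False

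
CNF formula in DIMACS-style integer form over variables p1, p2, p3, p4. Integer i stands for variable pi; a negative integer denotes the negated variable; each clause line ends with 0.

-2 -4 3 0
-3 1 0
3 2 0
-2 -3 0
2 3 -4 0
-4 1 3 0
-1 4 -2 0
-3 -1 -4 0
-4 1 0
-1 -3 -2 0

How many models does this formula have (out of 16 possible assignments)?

2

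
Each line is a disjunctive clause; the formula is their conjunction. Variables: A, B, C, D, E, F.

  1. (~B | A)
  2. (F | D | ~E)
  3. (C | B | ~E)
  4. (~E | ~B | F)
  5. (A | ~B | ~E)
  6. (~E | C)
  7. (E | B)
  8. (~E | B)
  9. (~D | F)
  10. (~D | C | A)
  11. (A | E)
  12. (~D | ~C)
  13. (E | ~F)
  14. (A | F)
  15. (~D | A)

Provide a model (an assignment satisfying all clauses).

A occurs only positively in the remaining clauses — set A = True.
Branch on B: take B = True.
Branch on C: take C = True.
  then D is forced to False.
Set E = False and propagate.
  then F is forced to False.

A = T, B = T, C = T, D = F, E = F, F = F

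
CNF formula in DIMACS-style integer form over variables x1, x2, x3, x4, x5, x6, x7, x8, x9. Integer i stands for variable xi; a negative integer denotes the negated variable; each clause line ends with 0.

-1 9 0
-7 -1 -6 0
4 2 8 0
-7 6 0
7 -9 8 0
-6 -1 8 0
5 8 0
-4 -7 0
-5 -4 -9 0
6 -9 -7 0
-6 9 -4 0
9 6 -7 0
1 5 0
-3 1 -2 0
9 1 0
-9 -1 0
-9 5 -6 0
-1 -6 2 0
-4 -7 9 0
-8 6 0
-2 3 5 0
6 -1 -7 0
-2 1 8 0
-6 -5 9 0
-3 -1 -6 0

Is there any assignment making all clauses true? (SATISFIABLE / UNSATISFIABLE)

SATISFIABLE

Set x1 = False and propagate.
  then x5 is forced to True.
  then x9 is forced to True.
  then x4 is forced to False.
The remaining clauses are satisfied by x2 = True, x3 = False, x6 = True, x7 = False, x8 = True.
So x1=F, x2=T, x3=F, x4=F, x5=T, x6=T, x7=F, x8=T, x9=T is a satisfying assignment.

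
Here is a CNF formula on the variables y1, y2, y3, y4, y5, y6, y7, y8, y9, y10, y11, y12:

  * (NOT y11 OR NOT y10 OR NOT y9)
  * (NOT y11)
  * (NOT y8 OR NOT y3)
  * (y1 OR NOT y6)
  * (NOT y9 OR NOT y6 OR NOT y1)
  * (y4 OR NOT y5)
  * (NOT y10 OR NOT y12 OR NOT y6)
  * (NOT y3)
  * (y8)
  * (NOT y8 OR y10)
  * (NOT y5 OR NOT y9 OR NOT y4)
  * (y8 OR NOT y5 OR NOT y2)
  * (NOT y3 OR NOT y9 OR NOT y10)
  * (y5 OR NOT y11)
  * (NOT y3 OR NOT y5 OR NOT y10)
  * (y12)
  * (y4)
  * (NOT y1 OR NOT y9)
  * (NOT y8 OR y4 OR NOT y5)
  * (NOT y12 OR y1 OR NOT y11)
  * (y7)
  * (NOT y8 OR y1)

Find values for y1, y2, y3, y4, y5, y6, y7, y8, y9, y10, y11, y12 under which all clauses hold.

y1 = 1, y2 = 0, y3 = 0, y4 = 1, y5 = 1, y6 = 0, y7 = 1, y8 = 1, y9 = 0, y10 = 1, y11 = 0, y12 = 1

The clause (NOT y11) is unit: y11 must be False.
The clause (NOT y3) is unit: y3 must be False.
The clause (y8) is unit: y8 must be True.
(y10) is a unit clause, so y10 = True.
Unit propagation: (y12) forces y12 = True.
(NOT y6) is a unit clause, so y6 = False.
Unit propagation: (y4) forces y4 = True.
(y7) is a unit clause, so y7 = True.
(y1) is a unit clause, so y1 = True.
Unit propagation: (NOT y9) forces y9 = False.
y2, y5 are now unconstrained; take y2 = False, y5 = True.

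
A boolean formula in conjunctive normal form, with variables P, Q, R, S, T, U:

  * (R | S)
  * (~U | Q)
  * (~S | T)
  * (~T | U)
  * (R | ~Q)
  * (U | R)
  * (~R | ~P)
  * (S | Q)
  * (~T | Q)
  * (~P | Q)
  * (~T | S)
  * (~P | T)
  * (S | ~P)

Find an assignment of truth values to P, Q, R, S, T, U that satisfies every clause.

P=F  Q=T  R=T  S=F  T=F  U=F

Check each clause:
  1. (S | R) — R is true.
  2. (Q | ~U) — Q is true.
  3. (~S | T) — ~S is true.
  4. (U | ~T) — ~T is true.
  5. (R | ~Q) — R is true.
  6. (R | U) — R is true.
  7. (~P | ~R) — ~P is true.
  8. (Q | S) — Q is true.
  9. (~T | Q) — Q is true.
  10. (~P | Q) — Q is true.
  11. (S | ~T) — ~T is true.
  12. (~P | T) — ~P is true.
  13. (~P | S) — ~P is true.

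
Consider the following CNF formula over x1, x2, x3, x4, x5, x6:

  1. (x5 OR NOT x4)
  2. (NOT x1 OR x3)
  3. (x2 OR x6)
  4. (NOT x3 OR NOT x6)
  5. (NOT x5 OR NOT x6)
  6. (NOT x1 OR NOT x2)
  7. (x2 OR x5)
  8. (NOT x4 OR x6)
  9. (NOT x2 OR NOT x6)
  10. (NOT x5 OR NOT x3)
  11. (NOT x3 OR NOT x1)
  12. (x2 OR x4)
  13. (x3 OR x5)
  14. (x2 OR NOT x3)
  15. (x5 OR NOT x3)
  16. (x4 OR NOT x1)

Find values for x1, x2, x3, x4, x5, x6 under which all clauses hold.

x1 occurs only negated in the remaining clauses — set x1 = False.
Branch on x2: take x2 = True.
  then x6 is forced to False.
  then x4 is forced to False.
For the remaining variables, x3 = False, x5 = True works.
Every clause has at least one true literal under this assignment.

x1=F, x2=T, x3=F, x4=F, x5=T, x6=F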